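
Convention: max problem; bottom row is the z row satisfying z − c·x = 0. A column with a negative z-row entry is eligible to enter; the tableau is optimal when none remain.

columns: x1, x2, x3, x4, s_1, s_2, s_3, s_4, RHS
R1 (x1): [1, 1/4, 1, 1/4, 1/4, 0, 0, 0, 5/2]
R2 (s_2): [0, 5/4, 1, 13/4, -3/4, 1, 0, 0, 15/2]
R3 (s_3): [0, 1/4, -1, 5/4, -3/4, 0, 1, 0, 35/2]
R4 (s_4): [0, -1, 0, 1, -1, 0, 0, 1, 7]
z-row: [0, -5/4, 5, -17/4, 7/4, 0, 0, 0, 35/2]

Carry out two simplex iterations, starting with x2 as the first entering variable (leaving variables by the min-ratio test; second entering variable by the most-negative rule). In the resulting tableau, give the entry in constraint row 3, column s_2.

Ratio test on column x2 — row 1: (5/2)/(1/4) = 10; row 2: (15/2)/(5/4) = 6; row 3: (35/2)/(1/4) = 70; row 4: entry -1 ≤ 0. Minimum is 6 at row 2 (s_2 leaves); pivot element 5/4.
Divide row 2 by 5/4; eliminate column x2 from the other rows.
Second iteration: most negative z-row entry is -1 in column x4, so x4 enters.
Ratio test on column x4 — row 1: entry -2/5 ≤ 0; row 2: 6/(13/5) = 30/13; row 3: 16/(3/5) = 80/3; row 4: 13/(18/5) = 65/18. Minimum is 30/13 at row 2 (x2 leaves); pivot element 13/5.
Divide row 2 by 13/5; eliminate column x4 from the other rows.
After both pivots, the entry at constraint row 3, column s_2 is -5/13.

-5/13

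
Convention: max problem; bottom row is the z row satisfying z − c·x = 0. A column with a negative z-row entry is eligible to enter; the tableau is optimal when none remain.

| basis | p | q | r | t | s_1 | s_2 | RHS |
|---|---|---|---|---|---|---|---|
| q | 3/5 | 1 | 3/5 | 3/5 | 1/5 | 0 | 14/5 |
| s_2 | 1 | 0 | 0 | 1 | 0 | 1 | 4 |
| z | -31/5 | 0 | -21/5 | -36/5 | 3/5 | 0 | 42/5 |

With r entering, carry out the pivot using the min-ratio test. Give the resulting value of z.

Ratio test on column r — row 1: (14/5)/(3/5) = 14/3; row 2: entry 0 ≤ 0. Minimum is 14/3 at row 1 (q leaves); pivot element 3/5.
Pivot on row 1; the z-row RHS becomes 42/5 − (-21/5)·(14/3) = 28.

28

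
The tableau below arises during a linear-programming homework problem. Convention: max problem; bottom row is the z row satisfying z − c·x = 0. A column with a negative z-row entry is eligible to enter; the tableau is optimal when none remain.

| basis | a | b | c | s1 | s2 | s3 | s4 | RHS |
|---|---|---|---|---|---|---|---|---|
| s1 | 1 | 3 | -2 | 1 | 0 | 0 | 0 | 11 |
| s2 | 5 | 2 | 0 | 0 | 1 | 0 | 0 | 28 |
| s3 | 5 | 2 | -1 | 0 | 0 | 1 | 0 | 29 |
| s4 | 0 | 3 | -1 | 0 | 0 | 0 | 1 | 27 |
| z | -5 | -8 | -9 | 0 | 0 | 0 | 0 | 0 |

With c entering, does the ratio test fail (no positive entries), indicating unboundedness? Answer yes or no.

yes

Every constraint-row entry in column c is ≤ 0, so increasing c is unbounded.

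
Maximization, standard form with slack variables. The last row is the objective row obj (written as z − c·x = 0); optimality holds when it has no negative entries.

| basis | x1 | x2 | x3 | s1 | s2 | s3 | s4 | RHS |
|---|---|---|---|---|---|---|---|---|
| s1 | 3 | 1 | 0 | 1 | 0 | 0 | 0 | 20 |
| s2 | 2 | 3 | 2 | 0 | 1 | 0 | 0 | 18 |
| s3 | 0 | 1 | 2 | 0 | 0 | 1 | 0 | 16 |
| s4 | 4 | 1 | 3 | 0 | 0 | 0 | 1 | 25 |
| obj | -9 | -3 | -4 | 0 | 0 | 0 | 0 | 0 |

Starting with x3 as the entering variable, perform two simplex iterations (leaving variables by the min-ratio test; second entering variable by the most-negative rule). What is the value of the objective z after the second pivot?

137/4

Ratio test on column x3 — row 1: entry 0 ≤ 0; row 2: 18/2 = 9; row 3: 16/2 = 8; row 4: 25/3 = 25/3. Minimum is 8 at row 3 (s3 leaves); pivot element 2.
Pivot on row 3; the obj-row RHS becomes 0 − (-4)·8 = 32.
Next entering variable (most negative obj-row entry -9): x1.
Ratio test on column x1 — row 1: 20/3 = 20/3; row 2: 2/2 = 1; row 3: entry 0 ≤ 0; row 4: 1/4 = 1/4. Minimum is 1/4 at row 4 (s4 leaves); pivot element 4.
After the second pivot the obj-row RHS is 32 − (-9)·(1/4) = 137/4.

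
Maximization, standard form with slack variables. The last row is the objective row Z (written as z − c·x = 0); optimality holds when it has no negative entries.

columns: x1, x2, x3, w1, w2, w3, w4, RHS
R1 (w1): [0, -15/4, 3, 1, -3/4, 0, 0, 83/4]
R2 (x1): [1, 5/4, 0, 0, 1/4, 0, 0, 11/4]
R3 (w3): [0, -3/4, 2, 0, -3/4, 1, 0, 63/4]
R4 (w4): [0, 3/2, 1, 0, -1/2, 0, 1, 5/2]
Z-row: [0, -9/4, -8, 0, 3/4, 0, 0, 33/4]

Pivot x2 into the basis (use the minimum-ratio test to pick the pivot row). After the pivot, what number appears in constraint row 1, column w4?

5/2

Ratio test on column x2 — row 1: entry -15/4 ≤ 0; row 2: (11/4)/(5/4) = 11/5; row 3: entry -3/4 ≤ 0; row 4: (5/2)/(3/2) = 5/3. Minimum is 5/3 at row 4 (w4 leaves); pivot element 3/2.
Divide row 4 by 3/2; eliminate column x2 from the other rows.
Row 1 update in column w4: 0 − (-15/4)·(2/3) = 5/2.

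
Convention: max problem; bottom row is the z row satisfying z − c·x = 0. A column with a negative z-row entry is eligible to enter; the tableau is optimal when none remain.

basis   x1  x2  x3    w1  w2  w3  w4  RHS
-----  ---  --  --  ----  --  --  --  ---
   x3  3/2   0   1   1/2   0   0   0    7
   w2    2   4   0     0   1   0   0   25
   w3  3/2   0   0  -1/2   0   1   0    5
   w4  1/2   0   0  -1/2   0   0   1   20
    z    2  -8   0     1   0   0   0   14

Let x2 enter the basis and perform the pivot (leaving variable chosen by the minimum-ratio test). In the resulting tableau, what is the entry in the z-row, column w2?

Ratio test on column x2 — row 1: entry 0 ≤ 0; row 2: 25/4 = 25/4; row 3: entry 0 ≤ 0; row 4: entry 0 ≤ 0. Minimum is 25/4 at row 2 (w2 leaves); pivot element 4.
Divide row 2 by 4; eliminate column x2 from the other rows.
z-row update in column w2: 0 − (-8)·(1/4) = 2.

2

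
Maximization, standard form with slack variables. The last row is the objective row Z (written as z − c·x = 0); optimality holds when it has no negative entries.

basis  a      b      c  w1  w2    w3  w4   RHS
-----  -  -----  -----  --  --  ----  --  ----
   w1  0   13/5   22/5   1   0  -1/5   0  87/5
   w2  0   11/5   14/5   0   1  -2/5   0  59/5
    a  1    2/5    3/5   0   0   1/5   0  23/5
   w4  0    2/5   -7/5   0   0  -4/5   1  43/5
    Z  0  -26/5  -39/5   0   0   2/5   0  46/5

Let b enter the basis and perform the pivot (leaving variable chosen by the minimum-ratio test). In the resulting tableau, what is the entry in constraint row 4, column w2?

-2/11

Ratio test on column b — row 1: (87/5)/(13/5) = 87/13; row 2: (59/5)/(11/5) = 59/11; row 3: (23/5)/(2/5) = 23/2; row 4: (43/5)/(2/5) = 43/2. Minimum is 59/11 at row 2 (w2 leaves); pivot element 11/5.
Divide row 2 by 11/5; eliminate column b from the other rows.
Row 4 update in column w2: 0 − (2/5)·(5/11) = -2/11.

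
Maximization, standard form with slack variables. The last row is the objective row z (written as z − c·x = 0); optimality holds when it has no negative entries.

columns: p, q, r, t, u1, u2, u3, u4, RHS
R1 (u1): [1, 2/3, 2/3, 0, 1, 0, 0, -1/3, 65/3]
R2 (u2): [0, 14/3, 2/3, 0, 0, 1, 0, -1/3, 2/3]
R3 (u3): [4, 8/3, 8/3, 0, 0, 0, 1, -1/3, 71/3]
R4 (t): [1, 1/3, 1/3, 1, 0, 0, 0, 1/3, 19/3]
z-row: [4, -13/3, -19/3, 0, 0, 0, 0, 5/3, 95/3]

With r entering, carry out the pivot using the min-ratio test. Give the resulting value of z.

Ratio test on column r — row 1: (65/3)/(2/3) = 65/2; row 2: (2/3)/(2/3) = 1; row 3: (71/3)/(8/3) = 71/8; row 4: (19/3)/(1/3) = 19. Minimum is 1 at row 2 (u2 leaves); pivot element 2/3.
Pivot on row 2; the z-row RHS becomes 95/3 − (-19/3)·1 = 38.

38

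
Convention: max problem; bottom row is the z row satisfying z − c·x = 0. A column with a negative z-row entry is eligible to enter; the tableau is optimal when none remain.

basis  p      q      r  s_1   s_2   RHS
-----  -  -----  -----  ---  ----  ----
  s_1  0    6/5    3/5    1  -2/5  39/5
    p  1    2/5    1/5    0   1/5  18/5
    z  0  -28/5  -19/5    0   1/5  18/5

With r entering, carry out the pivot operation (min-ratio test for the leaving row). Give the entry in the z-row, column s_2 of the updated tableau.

-7/3

Ratio test on column r — row 1: (39/5)/(3/5) = 13; row 2: (18/5)/(1/5) = 18. Minimum is 13 at row 1 (s_1 leaves); pivot element 3/5.
Divide row 1 by 3/5; eliminate column r from the other rows.
z-row update in column s_2: 1/5 − (-19/5)·(-2/3) = -7/3.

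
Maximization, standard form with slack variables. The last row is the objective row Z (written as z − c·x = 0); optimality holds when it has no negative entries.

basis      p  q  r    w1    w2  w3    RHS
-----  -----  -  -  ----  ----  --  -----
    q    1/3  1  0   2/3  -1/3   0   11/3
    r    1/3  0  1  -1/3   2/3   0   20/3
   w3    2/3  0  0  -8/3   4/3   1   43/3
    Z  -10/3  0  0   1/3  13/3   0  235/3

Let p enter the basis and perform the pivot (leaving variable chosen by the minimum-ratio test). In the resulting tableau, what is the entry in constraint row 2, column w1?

-1

Ratio test on column p — row 1: (11/3)/(1/3) = 11; row 2: (20/3)/(1/3) = 20; row 3: (43/3)/(2/3) = 43/2. Minimum is 11 at row 1 (q leaves); pivot element 1/3.
Divide row 1 by 1/3; eliminate column p from the other rows.
Row 2 update in column w1: -1/3 − (1/3)·2 = -1.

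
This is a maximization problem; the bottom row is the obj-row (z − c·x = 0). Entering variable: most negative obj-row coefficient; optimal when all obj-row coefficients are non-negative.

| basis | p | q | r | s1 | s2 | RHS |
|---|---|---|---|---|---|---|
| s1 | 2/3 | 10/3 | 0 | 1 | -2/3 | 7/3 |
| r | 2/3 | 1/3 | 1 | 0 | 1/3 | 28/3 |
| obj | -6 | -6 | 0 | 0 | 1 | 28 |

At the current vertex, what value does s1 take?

s1 is basic (row 1); its value is the RHS of that row, 7/3.

7/3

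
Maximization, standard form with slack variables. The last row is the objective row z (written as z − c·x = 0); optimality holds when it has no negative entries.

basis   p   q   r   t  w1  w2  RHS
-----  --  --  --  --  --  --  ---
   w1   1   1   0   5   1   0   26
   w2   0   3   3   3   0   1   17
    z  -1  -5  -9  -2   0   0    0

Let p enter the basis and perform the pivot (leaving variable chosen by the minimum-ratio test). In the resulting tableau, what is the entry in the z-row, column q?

-4

Ratio test on column p — row 1: 26/1 = 26; row 2: entry 0 ≤ 0. Minimum is 26 at row 1 (w1 leaves); pivot element 1.
Divide row 1 by 1; eliminate column p from the other rows.
z-row update in column q: -5 − (-1)·1 = -4.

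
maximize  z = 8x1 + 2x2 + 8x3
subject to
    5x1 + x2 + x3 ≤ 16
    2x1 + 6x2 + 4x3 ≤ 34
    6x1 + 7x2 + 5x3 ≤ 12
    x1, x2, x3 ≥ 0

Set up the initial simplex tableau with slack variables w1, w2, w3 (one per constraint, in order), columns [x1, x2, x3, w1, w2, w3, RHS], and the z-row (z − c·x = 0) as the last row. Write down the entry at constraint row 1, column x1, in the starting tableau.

5

Constraint 1 has coefficient 5 on x1.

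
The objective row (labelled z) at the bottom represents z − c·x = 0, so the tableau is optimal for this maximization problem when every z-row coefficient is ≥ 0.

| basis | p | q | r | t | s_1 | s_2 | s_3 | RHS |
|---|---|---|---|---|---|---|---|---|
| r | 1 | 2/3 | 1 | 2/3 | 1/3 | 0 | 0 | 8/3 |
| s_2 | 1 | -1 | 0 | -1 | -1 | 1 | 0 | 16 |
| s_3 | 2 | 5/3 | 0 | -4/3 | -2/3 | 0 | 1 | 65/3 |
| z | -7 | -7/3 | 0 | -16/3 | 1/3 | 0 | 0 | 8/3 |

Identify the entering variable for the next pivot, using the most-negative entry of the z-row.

p

Negative z-row entries: p: -7, q: -7/3, t: -16/3.
The most negative is -7 in column p, so p enters.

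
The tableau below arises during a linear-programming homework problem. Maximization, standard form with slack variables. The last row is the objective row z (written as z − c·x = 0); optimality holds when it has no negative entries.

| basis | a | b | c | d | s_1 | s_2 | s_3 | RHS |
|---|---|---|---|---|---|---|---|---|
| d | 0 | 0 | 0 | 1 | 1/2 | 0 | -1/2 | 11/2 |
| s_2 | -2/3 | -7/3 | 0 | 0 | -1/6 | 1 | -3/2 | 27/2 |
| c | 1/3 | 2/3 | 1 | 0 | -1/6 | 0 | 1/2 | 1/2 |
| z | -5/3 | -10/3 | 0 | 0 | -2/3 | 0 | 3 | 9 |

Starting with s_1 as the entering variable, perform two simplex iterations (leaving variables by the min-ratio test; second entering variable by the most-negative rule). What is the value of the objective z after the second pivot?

Ratio test on column s_1 — row 1: (11/2)/(1/2) = 11; row 2: entry -1/6 ≤ 0; row 3: entry -1/6 ≤ 0. Minimum is 11 at row 1 (d leaves); pivot element 1/2.
Pivot on row 1; the z-row RHS becomes 9 − (-2/3)·11 = 49/3.
Next entering variable (most negative z-row entry -10/3): b.
Ratio test on column b — row 1: entry 0 ≤ 0; row 2: entry -7/3 ≤ 0; row 3: (7/3)/(2/3) = 7/2. Minimum is 7/2 at row 3 (c leaves); pivot element 2/3.
After the second pivot the z-row RHS is 49/3 − (-10/3)·(7/2) = 28.

28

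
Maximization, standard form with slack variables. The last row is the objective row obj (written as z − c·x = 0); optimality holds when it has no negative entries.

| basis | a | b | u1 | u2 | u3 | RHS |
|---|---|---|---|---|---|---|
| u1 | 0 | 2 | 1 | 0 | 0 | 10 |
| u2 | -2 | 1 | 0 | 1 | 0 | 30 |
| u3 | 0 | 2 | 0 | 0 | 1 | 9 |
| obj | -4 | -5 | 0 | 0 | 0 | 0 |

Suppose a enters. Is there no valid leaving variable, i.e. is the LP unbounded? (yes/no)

yes

Every constraint-row entry in column a is ≤ 0, so increasing a is unbounded.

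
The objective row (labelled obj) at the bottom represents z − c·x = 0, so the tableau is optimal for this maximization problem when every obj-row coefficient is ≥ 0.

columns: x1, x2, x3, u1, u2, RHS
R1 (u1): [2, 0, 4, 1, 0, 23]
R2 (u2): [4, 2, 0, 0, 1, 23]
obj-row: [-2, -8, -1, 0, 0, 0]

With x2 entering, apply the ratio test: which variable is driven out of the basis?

Column x2 entries and ratios — u1: 0 ≤ 0, skip; u2: 23/2 = 23/2.
Smallest ratio is 23/2 in the row of u2, so u2 leaves.

u2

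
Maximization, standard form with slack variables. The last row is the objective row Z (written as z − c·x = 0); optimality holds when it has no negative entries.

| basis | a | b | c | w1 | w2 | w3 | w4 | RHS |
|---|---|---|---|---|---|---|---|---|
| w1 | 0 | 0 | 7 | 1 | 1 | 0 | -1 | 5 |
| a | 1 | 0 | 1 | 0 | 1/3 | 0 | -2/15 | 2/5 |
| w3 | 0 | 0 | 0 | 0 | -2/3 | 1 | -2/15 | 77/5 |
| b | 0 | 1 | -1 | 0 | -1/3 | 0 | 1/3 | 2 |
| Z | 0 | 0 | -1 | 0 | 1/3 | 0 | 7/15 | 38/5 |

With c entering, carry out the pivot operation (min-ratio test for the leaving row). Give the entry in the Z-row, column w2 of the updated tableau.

Ratio test on column c — row 1: 5/7 = 5/7; row 2: (2/5)/1 = 2/5; row 3: entry 0 ≤ 0; row 4: entry -1 ≤ 0. Minimum is 2/5 at row 2 (a leaves); pivot element 1.
Divide row 2 by 1; eliminate column c from the other rows.
Z-row update in column w2: 1/3 − (-1)·(1/3) = 2/3.

2/3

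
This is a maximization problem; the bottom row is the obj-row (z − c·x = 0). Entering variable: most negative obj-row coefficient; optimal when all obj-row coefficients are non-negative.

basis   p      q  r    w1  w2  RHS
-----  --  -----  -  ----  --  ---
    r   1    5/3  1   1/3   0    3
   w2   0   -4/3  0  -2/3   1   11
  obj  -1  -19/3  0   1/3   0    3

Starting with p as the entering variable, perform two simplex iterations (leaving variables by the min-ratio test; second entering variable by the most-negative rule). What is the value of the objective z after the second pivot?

Ratio test on column p — row 1: 3/1 = 3; row 2: entry 0 ≤ 0. Minimum is 3 at row 1 (r leaves); pivot element 1.
Pivot on row 1; the obj-row RHS becomes 3 − (-1)·3 = 6.
Next entering variable (most negative obj-row entry -14/3): q.
Ratio test on column q — row 1: 3/(5/3) = 9/5; row 2: entry -4/3 ≤ 0. Minimum is 9/5 at row 1 (p leaves); pivot element 5/3.
After the second pivot the obj-row RHS is 6 − (-14/3)·(9/5) = 72/5.

72/5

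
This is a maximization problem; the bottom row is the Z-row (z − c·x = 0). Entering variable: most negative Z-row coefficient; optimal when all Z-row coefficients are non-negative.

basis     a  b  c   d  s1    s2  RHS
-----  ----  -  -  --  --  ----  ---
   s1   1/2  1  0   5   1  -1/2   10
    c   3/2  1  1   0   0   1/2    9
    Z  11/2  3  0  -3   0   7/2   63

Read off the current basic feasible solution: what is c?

9

c is basic (row 2); its value is the RHS of that row, 9.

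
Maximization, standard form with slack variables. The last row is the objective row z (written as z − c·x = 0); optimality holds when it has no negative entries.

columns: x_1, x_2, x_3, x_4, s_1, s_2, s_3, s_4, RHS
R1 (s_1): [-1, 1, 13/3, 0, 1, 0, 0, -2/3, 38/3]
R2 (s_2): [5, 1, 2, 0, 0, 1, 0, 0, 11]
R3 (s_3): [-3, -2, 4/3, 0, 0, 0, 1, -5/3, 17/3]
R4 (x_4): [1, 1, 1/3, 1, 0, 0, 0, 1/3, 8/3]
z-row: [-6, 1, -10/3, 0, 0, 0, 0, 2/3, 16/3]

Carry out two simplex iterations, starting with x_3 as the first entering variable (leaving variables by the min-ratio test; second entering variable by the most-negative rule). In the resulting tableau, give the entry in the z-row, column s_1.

Ratio test on column x_3 — row 1: (38/3)/(13/3) = 38/13; row 2: 11/2 = 11/2; row 3: (17/3)/(4/3) = 17/4; row 4: (8/3)/(1/3) = 8. Minimum is 38/13 at row 1 (s_1 leaves); pivot element 13/3.
Divide row 1 by 13/3; eliminate column x_3 from the other rows.
Second iteration: most negative z-row entry is -88/13 in column x_1, so x_1 enters.
Ratio test on column x_1 — row 1: entry -3/13 ≤ 0; row 2: (67/13)/(71/13) = 67/71; row 3: entry -35/13 ≤ 0; row 4: (22/13)/(14/13) = 11/7. Minimum is 67/71 at row 2 (s_2 leaves); pivot element 71/13.
Divide row 2 by 71/13; eliminate column x_1 from the other rows.
After both pivots, the entry at the z-row, column s_1 is 14/71.

14/71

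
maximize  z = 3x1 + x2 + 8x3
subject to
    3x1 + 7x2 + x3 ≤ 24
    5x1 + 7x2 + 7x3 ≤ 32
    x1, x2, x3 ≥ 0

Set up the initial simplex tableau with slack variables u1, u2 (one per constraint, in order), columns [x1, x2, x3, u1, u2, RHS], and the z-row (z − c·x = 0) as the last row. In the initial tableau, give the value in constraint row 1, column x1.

3

Constraint 1 has coefficient 3 on x1.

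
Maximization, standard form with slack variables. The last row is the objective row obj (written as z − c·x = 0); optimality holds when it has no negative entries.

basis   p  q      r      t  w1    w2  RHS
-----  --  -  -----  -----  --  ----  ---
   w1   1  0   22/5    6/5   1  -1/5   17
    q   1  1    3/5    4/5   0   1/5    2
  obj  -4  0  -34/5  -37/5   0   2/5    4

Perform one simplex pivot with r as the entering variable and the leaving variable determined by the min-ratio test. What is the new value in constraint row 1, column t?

-14/3

Ratio test on column r — row 1: 17/(22/5) = 85/22; row 2: 2/(3/5) = 10/3. Minimum is 10/3 at row 2 (q leaves); pivot element 3/5.
Divide row 2 by 3/5; eliminate column r from the other rows.
Row 1 update in column t: 6/5 − (22/5)·(4/3) = -14/3.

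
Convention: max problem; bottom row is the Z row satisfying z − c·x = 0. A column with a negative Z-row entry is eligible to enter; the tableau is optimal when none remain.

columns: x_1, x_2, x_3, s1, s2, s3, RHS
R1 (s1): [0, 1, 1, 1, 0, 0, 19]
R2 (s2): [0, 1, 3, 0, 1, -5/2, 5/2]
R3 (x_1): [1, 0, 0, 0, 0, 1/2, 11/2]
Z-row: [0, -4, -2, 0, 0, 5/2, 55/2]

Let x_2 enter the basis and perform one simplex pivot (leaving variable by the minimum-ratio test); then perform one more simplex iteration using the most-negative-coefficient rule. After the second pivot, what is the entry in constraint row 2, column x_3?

Ratio test on column x_2 — row 1: 19/1 = 19; row 2: (5/2)/1 = 5/2; row 3: entry 0 ≤ 0. Minimum is 5/2 at row 2 (s2 leaves); pivot element 1.
Divide row 2 by 1; eliminate column x_2 from the other rows.
Second iteration: most negative Z-row entry is -15/2 in column s3, so s3 enters.
Ratio test on column s3 — row 1: (33/2)/(5/2) = 33/5; row 2: entry -5/2 ≤ 0; row 3: (11/2)/(1/2) = 11. Minimum is 33/5 at row 1 (s1 leaves); pivot element 5/2.
Divide row 1 by 5/2; eliminate column s3 from the other rows.
After both pivots, the entry at constraint row 2, column x_3 is 1.

1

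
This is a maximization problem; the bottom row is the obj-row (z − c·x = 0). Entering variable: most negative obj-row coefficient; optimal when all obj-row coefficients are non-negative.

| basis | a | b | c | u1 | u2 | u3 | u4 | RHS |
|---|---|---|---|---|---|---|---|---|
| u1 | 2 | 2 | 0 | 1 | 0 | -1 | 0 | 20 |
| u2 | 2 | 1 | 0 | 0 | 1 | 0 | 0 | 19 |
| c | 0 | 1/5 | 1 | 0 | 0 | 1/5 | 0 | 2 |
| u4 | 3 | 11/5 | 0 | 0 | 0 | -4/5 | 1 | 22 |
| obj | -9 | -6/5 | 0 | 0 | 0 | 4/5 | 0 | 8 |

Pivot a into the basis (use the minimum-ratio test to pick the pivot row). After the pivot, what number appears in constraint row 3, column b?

1/5

Ratio test on column a — row 1: 20/2 = 10; row 2: 19/2 = 19/2; row 3: entry 0 ≤ 0; row 4: 22/3 = 22/3. Minimum is 22/3 at row 4 (u4 leaves); pivot element 3.
Divide row 4 by 3; eliminate column a from the other rows.
Row 3 update in column b: 1/5 − 0·(11/15) = 1/5.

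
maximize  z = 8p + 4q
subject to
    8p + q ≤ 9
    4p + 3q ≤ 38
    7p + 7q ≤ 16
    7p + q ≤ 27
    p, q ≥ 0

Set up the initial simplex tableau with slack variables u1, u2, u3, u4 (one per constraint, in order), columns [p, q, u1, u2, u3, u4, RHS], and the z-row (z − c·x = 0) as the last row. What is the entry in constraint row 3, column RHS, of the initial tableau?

16

The RHS of constraint 3 is b_3 = 16.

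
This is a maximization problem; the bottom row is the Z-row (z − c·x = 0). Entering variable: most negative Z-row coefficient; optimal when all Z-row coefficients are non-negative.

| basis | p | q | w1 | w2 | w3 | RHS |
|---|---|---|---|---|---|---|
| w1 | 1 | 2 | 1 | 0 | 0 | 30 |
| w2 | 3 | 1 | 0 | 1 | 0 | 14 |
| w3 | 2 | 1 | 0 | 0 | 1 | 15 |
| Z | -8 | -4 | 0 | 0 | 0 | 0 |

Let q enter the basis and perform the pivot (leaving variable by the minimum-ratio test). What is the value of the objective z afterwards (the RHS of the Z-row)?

56

Ratio test on column q — row 1: 30/2 = 15; row 2: 14/1 = 14; row 3: 15/1 = 15. Minimum is 14 at row 2 (w2 leaves); pivot element 1.
Pivot on row 2; the Z-row RHS becomes 0 − (-4)·14 = 56.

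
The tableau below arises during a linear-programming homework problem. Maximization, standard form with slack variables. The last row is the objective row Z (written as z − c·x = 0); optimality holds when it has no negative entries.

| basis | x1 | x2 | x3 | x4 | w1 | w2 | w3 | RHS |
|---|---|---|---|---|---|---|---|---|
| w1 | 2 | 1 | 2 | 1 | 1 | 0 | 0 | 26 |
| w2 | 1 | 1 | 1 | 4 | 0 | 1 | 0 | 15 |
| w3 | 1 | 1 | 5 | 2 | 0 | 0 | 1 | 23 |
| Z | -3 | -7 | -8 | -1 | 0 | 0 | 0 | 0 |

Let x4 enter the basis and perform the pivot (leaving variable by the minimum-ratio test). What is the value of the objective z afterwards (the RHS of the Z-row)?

Ratio test on column x4 — row 1: 26/1 = 26; row 2: 15/4 = 15/4; row 3: 23/2 = 23/2. Minimum is 15/4 at row 2 (w2 leaves); pivot element 4.
Pivot on row 2; the Z-row RHS becomes 0 − (-1)·(15/4) = 15/4.

15/4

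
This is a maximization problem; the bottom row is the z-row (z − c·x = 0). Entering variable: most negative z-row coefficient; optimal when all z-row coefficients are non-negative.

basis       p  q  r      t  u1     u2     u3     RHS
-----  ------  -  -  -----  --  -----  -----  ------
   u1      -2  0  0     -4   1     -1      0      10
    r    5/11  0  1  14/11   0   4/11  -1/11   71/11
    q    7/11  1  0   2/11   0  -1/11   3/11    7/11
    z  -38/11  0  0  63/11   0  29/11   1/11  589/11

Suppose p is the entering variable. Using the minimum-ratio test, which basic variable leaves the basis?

Column p entries and ratios — u1: -2 ≤ 0, skip; r: (71/11)/(5/11) = 71/5; q: (7/11)/(7/11) = 1.
Smallest ratio is 1 in the row of q, so q leaves.

q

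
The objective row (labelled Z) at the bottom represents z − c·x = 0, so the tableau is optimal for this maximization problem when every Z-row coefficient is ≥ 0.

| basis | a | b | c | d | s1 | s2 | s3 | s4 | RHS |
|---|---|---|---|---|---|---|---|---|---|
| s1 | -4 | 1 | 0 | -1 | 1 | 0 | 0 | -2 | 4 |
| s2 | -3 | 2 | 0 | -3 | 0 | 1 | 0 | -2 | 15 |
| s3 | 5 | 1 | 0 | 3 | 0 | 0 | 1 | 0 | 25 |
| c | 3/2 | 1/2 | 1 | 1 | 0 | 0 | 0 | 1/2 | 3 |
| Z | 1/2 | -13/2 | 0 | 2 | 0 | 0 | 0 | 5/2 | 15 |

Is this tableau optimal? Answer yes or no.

no

The Z-row has a negative entry -13/2 in column b, so it is not optimal.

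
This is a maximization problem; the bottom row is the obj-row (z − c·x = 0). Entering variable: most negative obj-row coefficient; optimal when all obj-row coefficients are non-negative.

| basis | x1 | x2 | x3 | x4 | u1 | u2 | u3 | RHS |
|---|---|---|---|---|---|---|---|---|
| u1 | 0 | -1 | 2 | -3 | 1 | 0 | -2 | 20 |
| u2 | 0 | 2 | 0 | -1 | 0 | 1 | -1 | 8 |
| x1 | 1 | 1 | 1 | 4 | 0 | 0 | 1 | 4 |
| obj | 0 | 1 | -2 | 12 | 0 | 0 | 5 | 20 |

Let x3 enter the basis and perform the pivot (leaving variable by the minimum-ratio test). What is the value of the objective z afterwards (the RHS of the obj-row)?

28

Ratio test on column x3 — row 1: 20/2 = 10; row 2: entry 0 ≤ 0; row 3: 4/1 = 4. Minimum is 4 at row 3 (x1 leaves); pivot element 1.
Pivot on row 3; the obj-row RHS becomes 20 − (-2)·4 = 28.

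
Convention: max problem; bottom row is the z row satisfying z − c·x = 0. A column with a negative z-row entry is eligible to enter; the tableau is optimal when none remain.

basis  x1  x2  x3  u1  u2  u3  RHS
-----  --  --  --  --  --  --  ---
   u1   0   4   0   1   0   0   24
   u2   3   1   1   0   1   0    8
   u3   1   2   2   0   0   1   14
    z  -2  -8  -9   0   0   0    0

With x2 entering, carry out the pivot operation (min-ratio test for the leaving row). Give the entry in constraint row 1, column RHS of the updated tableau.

Ratio test on column x2 — row 1: 24/4 = 6; row 2: 8/1 = 8; row 3: 14/2 = 7. Minimum is 6 at row 1 (u1 leaves); pivot element 4.
Divide row 1 by 4; eliminate column x2 from the other rows.
In the new row 1, the RHS entry is the old entry divided by the pivot: 24/4 = 6.

6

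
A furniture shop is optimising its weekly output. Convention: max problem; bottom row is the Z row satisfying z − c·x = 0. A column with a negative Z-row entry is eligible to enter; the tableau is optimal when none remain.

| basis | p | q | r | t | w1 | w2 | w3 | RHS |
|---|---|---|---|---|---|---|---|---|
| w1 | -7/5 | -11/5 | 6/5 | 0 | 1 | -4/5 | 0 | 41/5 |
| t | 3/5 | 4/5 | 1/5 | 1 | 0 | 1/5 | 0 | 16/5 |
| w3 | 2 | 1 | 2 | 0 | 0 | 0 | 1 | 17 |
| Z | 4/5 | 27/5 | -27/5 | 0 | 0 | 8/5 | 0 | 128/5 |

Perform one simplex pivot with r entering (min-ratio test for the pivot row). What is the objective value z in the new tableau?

125/2

Ratio test on column r — row 1: (41/5)/(6/5) = 41/6; row 2: (16/5)/(1/5) = 16; row 3: 17/2 = 17/2. Minimum is 41/6 at row 1 (w1 leaves); pivot element 6/5.
Pivot on row 1; the Z-row RHS becomes 128/5 − (-27/5)·(41/6) = 125/2.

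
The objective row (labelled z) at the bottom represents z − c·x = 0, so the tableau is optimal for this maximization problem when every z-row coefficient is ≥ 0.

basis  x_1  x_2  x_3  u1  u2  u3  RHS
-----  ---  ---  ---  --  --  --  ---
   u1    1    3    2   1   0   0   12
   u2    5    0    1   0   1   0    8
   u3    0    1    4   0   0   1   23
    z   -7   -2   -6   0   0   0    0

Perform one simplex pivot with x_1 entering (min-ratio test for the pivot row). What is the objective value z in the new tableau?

56/5

Ratio test on column x_1 — row 1: 12/1 = 12; row 2: 8/5 = 8/5; row 3: entry 0 ≤ 0. Minimum is 8/5 at row 2 (u2 leaves); pivot element 5.
Pivot on row 2; the z-row RHS becomes 0 − (-7)·(8/5) = 56/5.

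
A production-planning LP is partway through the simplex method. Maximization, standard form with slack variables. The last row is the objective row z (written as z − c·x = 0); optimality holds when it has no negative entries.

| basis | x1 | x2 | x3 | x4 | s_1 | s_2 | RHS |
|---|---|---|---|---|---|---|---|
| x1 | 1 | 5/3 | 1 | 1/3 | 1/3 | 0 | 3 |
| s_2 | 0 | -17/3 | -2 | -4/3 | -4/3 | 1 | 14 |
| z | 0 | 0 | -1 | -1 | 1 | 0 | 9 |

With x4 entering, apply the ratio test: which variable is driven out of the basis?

Column x4 entries and ratios — x1: 3/(1/3) = 9; s_2: -4/3 ≤ 0, skip.
Smallest ratio is 9 in the row of x1, so x1 leaves.

x1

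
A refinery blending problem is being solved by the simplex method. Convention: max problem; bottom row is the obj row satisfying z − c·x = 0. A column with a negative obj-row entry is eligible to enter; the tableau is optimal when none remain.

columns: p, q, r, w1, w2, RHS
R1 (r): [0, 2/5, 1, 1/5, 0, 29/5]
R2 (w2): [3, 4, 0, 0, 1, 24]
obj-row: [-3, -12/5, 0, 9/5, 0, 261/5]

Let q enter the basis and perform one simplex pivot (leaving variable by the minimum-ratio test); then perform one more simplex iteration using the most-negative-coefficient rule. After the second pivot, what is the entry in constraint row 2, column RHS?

8

Ratio test on column q — row 1: (29/5)/(2/5) = 29/2; row 2: 24/4 = 6. Minimum is 6 at row 2 (w2 leaves); pivot element 4.
Divide row 2 by 4; eliminate column q from the other rows.
Second iteration: most negative obj-row entry is -6/5 in column p, so p enters.
Ratio test on column p — row 1: entry -3/10 ≤ 0; row 2: 6/(3/4) = 8. Minimum is 8 at row 2 (q leaves); pivot element 3/4.
Divide row 2 by 3/4; eliminate column p from the other rows.
After both pivots, the entry at constraint row 2, column RHS is 8.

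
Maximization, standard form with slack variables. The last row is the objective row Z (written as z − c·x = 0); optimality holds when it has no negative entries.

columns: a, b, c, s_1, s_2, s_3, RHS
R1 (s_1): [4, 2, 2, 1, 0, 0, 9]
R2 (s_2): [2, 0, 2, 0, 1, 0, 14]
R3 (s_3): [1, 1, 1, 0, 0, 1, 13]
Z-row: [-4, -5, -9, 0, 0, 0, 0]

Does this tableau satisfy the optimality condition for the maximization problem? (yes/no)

no

The Z-row has a negative entry -9 in column c, so it is not optimal.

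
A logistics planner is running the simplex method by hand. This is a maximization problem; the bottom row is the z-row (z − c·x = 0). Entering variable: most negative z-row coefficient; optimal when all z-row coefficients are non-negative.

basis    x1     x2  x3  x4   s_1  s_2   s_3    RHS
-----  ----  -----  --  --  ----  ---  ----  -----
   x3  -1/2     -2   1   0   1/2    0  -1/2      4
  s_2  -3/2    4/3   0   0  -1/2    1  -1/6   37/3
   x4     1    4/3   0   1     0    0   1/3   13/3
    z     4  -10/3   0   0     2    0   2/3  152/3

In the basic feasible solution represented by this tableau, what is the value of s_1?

s_1 is not in the basis, so in the current basic feasible solution s_1 = 0.

0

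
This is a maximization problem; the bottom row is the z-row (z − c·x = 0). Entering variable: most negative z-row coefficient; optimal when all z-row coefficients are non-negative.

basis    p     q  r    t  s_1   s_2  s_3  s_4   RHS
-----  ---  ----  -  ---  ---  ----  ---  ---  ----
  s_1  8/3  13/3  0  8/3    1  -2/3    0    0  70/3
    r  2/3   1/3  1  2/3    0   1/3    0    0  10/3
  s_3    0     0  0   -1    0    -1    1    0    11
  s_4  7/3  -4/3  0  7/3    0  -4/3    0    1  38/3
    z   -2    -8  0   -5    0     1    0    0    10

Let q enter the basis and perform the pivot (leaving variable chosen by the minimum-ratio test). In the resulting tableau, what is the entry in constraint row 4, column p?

Ratio test on column q — row 1: (70/3)/(13/3) = 70/13; row 2: (10/3)/(1/3) = 10; row 3: entry 0 ≤ 0; row 4: entry -4/3 ≤ 0. Minimum is 70/13 at row 1 (s_1 leaves); pivot element 13/3.
Divide row 1 by 13/3; eliminate column q from the other rows.
Row 4 update in column p: 7/3 − (-4/3)·(8/13) = 41/13.

41/13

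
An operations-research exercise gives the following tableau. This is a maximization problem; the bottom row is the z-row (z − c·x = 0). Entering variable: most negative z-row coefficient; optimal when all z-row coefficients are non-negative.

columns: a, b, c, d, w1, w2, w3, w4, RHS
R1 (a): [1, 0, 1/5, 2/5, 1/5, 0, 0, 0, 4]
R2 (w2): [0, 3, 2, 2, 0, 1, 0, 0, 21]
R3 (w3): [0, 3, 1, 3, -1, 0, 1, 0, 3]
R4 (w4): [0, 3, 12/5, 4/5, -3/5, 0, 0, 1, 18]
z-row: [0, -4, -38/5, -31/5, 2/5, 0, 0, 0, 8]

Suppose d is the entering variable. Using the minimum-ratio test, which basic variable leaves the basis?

Column d entries and ratios — a: 4/(2/5) = 10; w2: 21/2 = 21/2; w3: 3/3 = 1; w4: 18/(4/5) = 45/2.
Smallest ratio is 1 in the row of w3, so w3 leaves.

w3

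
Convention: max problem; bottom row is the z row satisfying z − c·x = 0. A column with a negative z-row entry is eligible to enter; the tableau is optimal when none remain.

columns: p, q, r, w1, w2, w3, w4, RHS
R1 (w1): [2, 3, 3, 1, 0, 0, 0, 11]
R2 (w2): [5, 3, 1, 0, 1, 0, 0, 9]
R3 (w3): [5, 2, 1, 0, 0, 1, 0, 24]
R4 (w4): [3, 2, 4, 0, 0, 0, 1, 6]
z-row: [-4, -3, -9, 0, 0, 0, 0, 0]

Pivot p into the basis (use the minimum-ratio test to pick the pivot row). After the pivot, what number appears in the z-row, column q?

Ratio test on column p — row 1: 11/2 = 11/2; row 2: 9/5 = 9/5; row 3: 24/5 = 24/5; row 4: 6/3 = 2. Minimum is 9/5 at row 2 (w2 leaves); pivot element 5.
Divide row 2 by 5; eliminate column p from the other rows.
z-row update in column q: -3 − (-4)·(3/5) = -3/5.

-3/5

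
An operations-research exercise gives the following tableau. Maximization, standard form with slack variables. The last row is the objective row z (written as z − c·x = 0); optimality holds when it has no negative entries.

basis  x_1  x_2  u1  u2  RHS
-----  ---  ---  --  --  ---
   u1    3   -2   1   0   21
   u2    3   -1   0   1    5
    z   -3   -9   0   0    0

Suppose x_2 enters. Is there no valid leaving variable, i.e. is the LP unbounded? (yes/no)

yes

Every constraint-row entry in column x_2 is ≤ 0, so increasing x_2 is unbounded.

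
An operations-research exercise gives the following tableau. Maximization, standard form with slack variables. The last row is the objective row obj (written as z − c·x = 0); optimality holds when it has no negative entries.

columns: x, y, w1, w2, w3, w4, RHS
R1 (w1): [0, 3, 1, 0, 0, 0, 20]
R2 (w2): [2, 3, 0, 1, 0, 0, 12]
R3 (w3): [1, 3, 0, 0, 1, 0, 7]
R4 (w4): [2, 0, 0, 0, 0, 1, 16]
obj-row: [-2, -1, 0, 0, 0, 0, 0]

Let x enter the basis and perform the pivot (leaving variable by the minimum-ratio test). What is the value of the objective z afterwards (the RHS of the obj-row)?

Ratio test on column x — row 1: entry 0 ≤ 0; row 2: 12/2 = 6; row 3: 7/1 = 7; row 4: 16/2 = 8. Minimum is 6 at row 2 (w2 leaves); pivot element 2.
Pivot on row 2; the obj-row RHS becomes 0 − (-2)·6 = 12.

12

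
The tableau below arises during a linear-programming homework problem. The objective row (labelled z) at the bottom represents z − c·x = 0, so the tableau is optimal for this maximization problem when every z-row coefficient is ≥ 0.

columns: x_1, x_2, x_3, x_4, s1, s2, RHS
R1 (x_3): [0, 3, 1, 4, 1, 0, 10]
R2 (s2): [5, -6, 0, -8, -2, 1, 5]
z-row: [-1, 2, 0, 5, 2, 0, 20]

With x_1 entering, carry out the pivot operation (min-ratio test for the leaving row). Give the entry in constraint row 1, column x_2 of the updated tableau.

3

Ratio test on column x_1 — row 1: entry 0 ≤ 0; row 2: 5/5 = 1. Minimum is 1 at row 2 (s2 leaves); pivot element 5.
Divide row 2 by 5; eliminate column x_1 from the other rows.
Row 1 update in column x_2: 3 − 0·(-6/5) = 3.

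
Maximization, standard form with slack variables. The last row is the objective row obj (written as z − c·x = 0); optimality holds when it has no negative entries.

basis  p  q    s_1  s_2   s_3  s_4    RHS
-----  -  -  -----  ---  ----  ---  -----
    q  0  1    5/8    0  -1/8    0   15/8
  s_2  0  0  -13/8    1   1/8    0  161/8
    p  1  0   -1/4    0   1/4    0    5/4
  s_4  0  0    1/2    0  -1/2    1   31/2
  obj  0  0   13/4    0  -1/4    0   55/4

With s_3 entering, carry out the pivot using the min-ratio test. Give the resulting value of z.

Ratio test on column s_3 — row 1: entry -1/8 ≤ 0; row 2: (161/8)/(1/8) = 161; row 3: (5/4)/(1/4) = 5; row 4: entry -1/2 ≤ 0. Minimum is 5 at row 3 (p leaves); pivot element 1/4.
Pivot on row 3; the obj-row RHS becomes 55/4 − (-1/4)·5 = 15.

15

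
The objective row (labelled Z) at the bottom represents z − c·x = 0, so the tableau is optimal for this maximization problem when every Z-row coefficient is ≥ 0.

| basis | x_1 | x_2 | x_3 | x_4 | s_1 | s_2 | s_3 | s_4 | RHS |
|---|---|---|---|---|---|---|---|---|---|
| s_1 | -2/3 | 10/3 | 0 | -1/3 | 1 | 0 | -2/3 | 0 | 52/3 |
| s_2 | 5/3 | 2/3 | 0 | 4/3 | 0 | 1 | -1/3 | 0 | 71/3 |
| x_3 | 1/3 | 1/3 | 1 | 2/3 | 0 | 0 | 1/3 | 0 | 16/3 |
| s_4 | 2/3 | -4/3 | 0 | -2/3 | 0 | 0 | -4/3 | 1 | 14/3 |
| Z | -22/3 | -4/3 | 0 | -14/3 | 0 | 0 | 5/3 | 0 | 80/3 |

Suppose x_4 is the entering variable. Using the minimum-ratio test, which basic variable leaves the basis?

x_3

Column x_4 entries and ratios — s_1: -1/3 ≤ 0, skip; s_2: (71/3)/(4/3) = 71/4; x_3: (16/3)/(2/3) = 8; s_4: -2/3 ≤ 0, skip.
Smallest ratio is 8 in the row of x_3, so x_3 leaves.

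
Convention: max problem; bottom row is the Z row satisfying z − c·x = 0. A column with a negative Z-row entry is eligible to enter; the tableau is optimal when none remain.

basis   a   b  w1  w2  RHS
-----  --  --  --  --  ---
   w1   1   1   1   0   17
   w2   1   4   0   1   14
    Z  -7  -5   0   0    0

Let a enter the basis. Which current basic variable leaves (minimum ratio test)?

Column a entries and ratios — w1: 17/1 = 17; w2: 14/1 = 14.
Smallest ratio is 14 in the row of w2, so w2 leaves.

w2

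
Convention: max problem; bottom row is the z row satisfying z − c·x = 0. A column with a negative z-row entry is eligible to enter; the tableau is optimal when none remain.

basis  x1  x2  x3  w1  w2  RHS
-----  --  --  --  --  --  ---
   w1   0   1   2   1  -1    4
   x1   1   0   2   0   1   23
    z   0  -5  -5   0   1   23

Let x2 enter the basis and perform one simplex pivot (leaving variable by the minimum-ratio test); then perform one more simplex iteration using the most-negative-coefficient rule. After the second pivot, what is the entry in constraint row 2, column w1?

0

Ratio test on column x2 — row 1: 4/1 = 4; row 2: entry 0 ≤ 0. Minimum is 4 at row 1 (w1 leaves); pivot element 1.
Divide row 1 by 1; eliminate column x2 from the other rows.
Second iteration: most negative z-row entry is -4 in column w2, so w2 enters.
Ratio test on column w2 — row 1: entry -1 ≤ 0; row 2: 23/1 = 23. Minimum is 23 at row 2 (x1 leaves); pivot element 1.
Divide row 2 by 1; eliminate column w2 from the other rows.
After both pivots, the entry at constraint row 2, column w1 is 0.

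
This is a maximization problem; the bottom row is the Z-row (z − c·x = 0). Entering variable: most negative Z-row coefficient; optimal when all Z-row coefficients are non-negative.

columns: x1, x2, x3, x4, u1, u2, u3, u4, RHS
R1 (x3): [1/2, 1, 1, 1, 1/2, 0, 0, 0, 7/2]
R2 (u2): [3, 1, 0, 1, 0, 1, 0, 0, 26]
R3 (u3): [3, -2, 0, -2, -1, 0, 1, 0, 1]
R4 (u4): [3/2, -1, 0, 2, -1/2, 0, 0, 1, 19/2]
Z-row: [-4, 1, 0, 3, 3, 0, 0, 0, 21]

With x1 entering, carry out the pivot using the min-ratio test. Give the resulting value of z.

67/3

Ratio test on column x1 — row 1: (7/2)/(1/2) = 7; row 2: 26/3 = 26/3; row 3: 1/3 = 1/3; row 4: (19/2)/(3/2) = 19/3. Minimum is 1/3 at row 3 (u3 leaves); pivot element 3.
Pivot on row 3; the Z-row RHS becomes 21 − (-4)·(1/3) = 67/3.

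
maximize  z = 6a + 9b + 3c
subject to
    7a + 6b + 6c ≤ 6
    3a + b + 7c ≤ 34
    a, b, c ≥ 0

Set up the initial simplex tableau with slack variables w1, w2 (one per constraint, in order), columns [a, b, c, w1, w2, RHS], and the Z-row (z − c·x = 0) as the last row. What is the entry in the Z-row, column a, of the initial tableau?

The Z-row carries the negated objective coefficients: the a entry is -6.

-6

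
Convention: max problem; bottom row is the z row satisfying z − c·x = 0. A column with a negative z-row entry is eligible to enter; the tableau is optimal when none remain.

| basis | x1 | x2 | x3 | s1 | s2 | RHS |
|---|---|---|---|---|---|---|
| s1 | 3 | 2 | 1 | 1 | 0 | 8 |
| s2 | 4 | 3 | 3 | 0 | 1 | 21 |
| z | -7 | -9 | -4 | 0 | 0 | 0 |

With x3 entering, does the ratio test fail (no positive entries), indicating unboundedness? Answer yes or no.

no

Column x3 has positive entries in row(s) 1, 2, so the ratio test bounds it — not unbounded.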